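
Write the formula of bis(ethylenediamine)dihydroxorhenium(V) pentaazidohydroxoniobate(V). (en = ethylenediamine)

Cation [Re…]: ligand charges -2, Re(V) ⇒ ion charge 3+.
Anion [Nb…]: ligand charges -6, Nb(V) ⇒ ion charge 1−.
One 3+ cation requires 3 of the 1− anion.

[Re(en)2(OH)2][Nb(N3)5(OH)]3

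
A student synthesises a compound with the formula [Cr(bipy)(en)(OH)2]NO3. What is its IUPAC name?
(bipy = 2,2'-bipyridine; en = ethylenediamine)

(2,2'-bipyridine)(ethylenediamine)dihydroxochromium(III) nitrate

The 1 nitrate counter-ion carries a total charge of -1, so each complex ion is 1+.
Ligand charges: 2×hydroxo (-1 each), 1×2,2'-bipyridine (neutral), 1×ethylenediamine (neutral); total -2. So Cr + (-2) = 1+, giving Cr = +3.
Ligands are named alphabetically: bipyridine before ethylenediamine before hydroxo.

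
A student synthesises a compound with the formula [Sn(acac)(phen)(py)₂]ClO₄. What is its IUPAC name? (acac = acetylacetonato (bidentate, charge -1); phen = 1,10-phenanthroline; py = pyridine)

(acetylacetonato)(1,10-phenanthroline)bis(pyridine)tin(II) perchlorate

The 1 perchlorate counter-ion carries a total charge of -1, so each complex ion is 1+.
Ligand charges: 1×acetylacetonato (-1 each), 1×1,10-phenanthroline (neutral), 2×pyridine (neutral); total -1. So Sn + (-1) = 1+, giving Sn = +2.
Ligands are named alphabetically: acetylacetonato before phenanthroline before pyridine.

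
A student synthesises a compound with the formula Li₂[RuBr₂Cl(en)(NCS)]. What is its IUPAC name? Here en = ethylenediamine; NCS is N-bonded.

lithium dibromochloro(ethylenediamine)isothiocyanatoruthenate(II)

The 2 lithium counter-ions carry a total charge of +2, so each complex ion is 2−.
Ligand charges: 1×ethylenediamine (neutral), 1×chloro (-1 each), 2×bromo (-1 each), 1×isothiocyanato (-1 each); total -4. So Ru + (-4) = 2−, giving Ru = +2.
Ligands are named alphabetically: bromo before chloro before ethylenediamine before isothiocyanato.
The complex ion is anionic, so ruthenium takes the -ate form ruthenate(II).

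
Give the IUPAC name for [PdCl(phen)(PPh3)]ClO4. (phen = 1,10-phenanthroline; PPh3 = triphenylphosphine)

The 1 perchlorate counter-ion carries a total charge of -1, so each complex ion is 1+.
Ligand charges: 1×chloro (-1 each), 1×1,10-phenanthroline (neutral), 1×triphenylphosphine (neutral); total -1. So Pd + (-1) = 1+, giving Pd = +2.
Ligands are named alphabetically: chloro before phenanthroline before triphenylphosphine.

chloro(1,10-phenanthroline)(triphenylphosphine)palladium(II) perchlorate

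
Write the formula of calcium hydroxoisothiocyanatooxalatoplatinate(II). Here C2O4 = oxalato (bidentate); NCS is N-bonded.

Ligands: 1 oxalato (C2O4, -2), 1 isothiocyanato (NCS, -1), 1 hydroxo (OH, -1). Ligand charge sum = -4.
Charge balance with calcium (+2) requires 1 complex ion per 1 calcium.

Ca[Pt(C2O4)(NCS)(OH)]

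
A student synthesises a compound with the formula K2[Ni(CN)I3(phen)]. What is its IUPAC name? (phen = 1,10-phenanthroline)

potassium cyanotriiodo(1,10-phenanthroline)nickelate(II)

The 2 potassium counter-ions carry a total charge of +2, so each complex ion is 2−.
Ligand charges: 3×iodo (-1 each), 1×1,10-phenanthroline (neutral), 1×cyano (-1 each); total -4. So Ni + (-4) = 2−, giving Ni = +2.
Ligands are named alphabetically: cyano before iodo before phenanthroline.
The complex ion is anionic, so nickel takes the -ate form nickelate(II).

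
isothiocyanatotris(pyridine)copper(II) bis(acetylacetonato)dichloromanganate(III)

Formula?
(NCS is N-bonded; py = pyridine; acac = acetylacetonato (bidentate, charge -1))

Cation [Cu…]: ligand charges -1, Cu(II) ⇒ ion charge 1+.
Anion [Mn…]: ligand charges -4, Mn(III) ⇒ ion charge 1−.

[Cu(NCS)(py)3][Mn(acac)2Cl2]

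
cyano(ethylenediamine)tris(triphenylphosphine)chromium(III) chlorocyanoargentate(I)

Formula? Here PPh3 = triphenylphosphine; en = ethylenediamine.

Cation [Cr…]: ligand charges -1, Cr(III) ⇒ ion charge 2+.
Anion [Ag…]: ligand charges -2, Ag(I) ⇒ ion charge 1−.
One 2+ cation requires 2 of the 1− anion.

[Cr(CN)(en)(PPh3)3][AgCl(CN)]2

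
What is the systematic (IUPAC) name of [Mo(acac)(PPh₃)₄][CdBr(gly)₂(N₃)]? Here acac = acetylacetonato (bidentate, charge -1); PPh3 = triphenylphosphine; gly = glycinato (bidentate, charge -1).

(acetylacetonato)tetrakis(triphenylphosphine)molybdenum(III) azidobromobis(glycinato)cadmate(II)

Both ions are complex: the cation is named first with the plain metal name, the anion second with the -ate form; each ion's ligands are alphabetised independently.
Cadmium is always +2 in its complexes; the anion's ligand charges sum to -4, so the complex anion is 2−.
A 1:1 salt means the cation carries the equal and opposite charge, 2+.
Cation: ligand charges sum to -1; for the ion to be 2+, Mo = +3.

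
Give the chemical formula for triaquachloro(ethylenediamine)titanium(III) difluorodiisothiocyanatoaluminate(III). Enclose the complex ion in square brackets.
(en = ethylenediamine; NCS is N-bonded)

Cation [Ti…]: ligand charges -1, Ti(III) ⇒ ion charge 2+.
Anion [Al…]: ligand charges -4, Al(III) ⇒ ion charge 1−.

[TiCl(en)(H2O)3][AlF2(NCS)2]2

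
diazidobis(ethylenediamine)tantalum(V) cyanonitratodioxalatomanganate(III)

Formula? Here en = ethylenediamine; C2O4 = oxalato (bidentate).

Cation [Ta…]: ligand charges -2, Ta(V) ⇒ ion charge 3+.
Anion [Mn…]: ligand charges -6, Mn(III) ⇒ ion charge 3−.
One 3+ cation balances one 3− anion.

[Ta(en)2(N3)2][Mn(C2O4)2(CN)(NO3)]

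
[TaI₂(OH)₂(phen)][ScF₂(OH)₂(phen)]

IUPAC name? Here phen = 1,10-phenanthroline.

Scandium is always +3 in its complexes; the anion's ligand charges sum to -4, so the complex anion is 1−.
A 1:1 salt means the cation carries the equal and opposite charge, 1+.
Cation: ligand charges sum to -4; for the ion to be 1+, Ta = +5.

dihydroxodiiodo(1,10-phenanthroline)tantalum(V) difluorodihydroxo(1,10-phenanthroline)scandate(III)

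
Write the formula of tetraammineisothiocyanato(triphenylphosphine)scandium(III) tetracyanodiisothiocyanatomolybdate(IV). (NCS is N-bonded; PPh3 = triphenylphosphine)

Cation [Sc…]: ligand charges -1, Sc(III) ⇒ ion charge 2+.
Anion [Mo…]: ligand charges -6, Mo(IV) ⇒ ion charge 2−.
One 2+ cation balances one 2− anion.

[Sc(NCS)(NH3)4(PPh3)][Mo(CN)4(NCS)2]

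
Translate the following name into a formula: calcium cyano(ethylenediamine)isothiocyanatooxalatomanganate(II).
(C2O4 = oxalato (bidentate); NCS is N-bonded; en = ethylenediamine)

Ca[Mn(C2O4)(CN)(en)(NCS)]

Ligands: 1 cyano (CN, -1), 1 oxalato (C2O4, -2), 1 isothiocyanato (NCS, -1), 1 ethylenediamine (en, neutral). Ligand charge sum = -4.
With Mn in oxidation state +2, the complex ion is [Mn...]^2−.
Charge balance with calcium (+2) requires 1 complex ion per 1 calcium.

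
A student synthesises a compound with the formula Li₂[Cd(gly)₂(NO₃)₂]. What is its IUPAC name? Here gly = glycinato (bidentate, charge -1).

lithium bis(glycinato)dinitratocadmate(II)

The 2 lithium counter-ions carry a total charge of +2, so each complex ion is 2−.
Ligand charges: 2×glycinato (-1 each), 2×nitrato (-1 each); total -4. So Cd + (-4) = 2−, giving Cd = +2.
Ligands are named alphabetically: glycinato before nitrato.
The complex ion is anionic, so cadmium takes the -ate form cadmate(II).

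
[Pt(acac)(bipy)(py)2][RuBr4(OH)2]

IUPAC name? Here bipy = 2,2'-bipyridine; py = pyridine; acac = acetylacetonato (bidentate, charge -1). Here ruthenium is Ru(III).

Both ions are complex: the cation is named first with the plain metal name, the anion second with the -ate form; each ion's ligands are alphabetised independently.
Ru is given as +3; the anion's ligand charges sum to -6, so the complex anion is 3−.
A 1:1 salt means the cation carries the equal and opposite charge, 3+.
Cation: ligand charges sum to -1; for the ion to be 3+, Pt = +4.

(acetylacetonato)(2,2'-bipyridine)bis(pyridine)platinum(IV) tetrabromodihydroxoruthenate(III)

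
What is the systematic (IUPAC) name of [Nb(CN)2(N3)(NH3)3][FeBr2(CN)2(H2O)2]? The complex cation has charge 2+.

The complex cation is given as 2+; its ligand charges sum to -3, so Nb = +5.
A 1:1 salt means the anion carries the equal and opposite charge, 2−.
Anion: ligand charges sum to -4; for the ion to be 2−, Fe = +2.

triammineazidodicyanoniobium(V) diaquadibromodicyanoferrate(II)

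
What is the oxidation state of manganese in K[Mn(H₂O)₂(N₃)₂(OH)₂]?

1 potassium outside the brackets (+1 each) → the complex ion is 1−.
Ligand charges: 2×N3 = -2; 2×OH = -2; 2×H2O neutral; sum -4.
Mn + (-4) = 1− ⇒ Mn is +3.

+3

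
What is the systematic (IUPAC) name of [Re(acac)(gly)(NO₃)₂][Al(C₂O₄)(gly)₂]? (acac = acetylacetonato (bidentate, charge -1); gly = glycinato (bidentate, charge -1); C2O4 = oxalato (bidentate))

(acetylacetonato)(glycinato)dinitratorhenium(V) bis(glycinato)oxalatoaluminate(III)

Aluminium is always +3 in its complexes; the anion's ligand charges sum to -4, so the complex anion is 1−.
A 1:1 salt means the cation carries the equal and opposite charge, 1+.
Cation: ligand charges sum to -4; for the ion to be 1+, Re = +5.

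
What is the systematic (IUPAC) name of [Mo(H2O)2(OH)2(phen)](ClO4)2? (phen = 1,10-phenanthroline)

The 2 perchlorate counter-ions carry a total charge of -2, so each complex ion is 2+.
Ligand charges: 2×aqua (neutral), 1×1,10-phenanthroline (neutral), 2×hydroxo (-1 each); total -2. So Mo + (-2) = 2+, giving Mo = +4.
Ligands are named alphabetically: aqua before hydroxo before phenanthroline.

diaquadihydroxo(1,10-phenanthroline)molybdenum(IV) perchlorate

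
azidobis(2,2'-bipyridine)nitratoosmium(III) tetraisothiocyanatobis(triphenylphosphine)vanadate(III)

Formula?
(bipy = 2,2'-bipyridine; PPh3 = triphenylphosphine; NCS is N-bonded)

Cation [Os…]: ligand charges -2, Os(III) ⇒ ion charge 1+.
Anion [V…]: ligand charges -4, V(III) ⇒ ion charge 1−.
One 1+ cation balances one 1− anion.

[Os(bipy)2(N3)(NO3)][V(NCS)4(PPh3)2]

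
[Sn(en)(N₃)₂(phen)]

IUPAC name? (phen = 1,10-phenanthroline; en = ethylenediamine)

diazido(ethylenediamine)(1,10-phenanthroline)tin(II)

There is no counter-ion, so the complex is neutral overall.
Ligand charges: 1×1,10-phenanthroline (neutral), 1×ethylenediamine (neutral), 2×azido (-1 each); total -2. So Sn + (-2) = 0, giving Sn = +2.
Ligands are named alphabetically: azido before ethylenediamine before phenanthroline.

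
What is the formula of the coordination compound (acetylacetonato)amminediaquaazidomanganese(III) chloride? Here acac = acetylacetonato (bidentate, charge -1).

Ligands: 2 aqua (H2O, neutral), 1 azido (N3, -1), 1 ammine (NH3, neutral), 1 acetylacetonato (acac, -1). Ligand charge sum = -2.
With Mn in oxidation state +3, the complex ion is [Mn...]^1+.
Charge balance with chloride (-1) requires 1 complex ion per 1 chloride.

[Mn(acac)(H2O)2(N3)(NH3)]Cl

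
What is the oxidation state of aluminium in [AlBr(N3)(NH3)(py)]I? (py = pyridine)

+3

1 iodide outside the brackets (-1 each) → the complex ion is 1+.
Ligand charges: 1×NH3 neutral; 1×Br = -1; 1×py neutral; 1×N3 = -1; sum -2.
Al + (-2) = 1+ ⇒ Al is +3.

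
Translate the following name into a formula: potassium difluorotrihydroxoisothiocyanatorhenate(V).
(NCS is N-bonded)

Ligands: 3 hydroxo (OH, -1), 1 isothiocyanato (NCS, -1), 2 fluoro (F, -1). Ligand charge sum = -6.
With Re in oxidation state +5, the complex ion is [Re...]^1−.
Charge balance with potassium (+1) requires 1 complex ion per 1 potassium.

K[ReF2(NCS)(OH)3]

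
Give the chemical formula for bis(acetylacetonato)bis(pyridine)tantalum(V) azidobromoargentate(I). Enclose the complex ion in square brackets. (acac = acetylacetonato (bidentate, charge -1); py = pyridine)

Cation [Ta…]: ligand charges -2, Ta(V) ⇒ ion charge 3+.
Anion [Ag…]: ligand charges -2, Ag(I) ⇒ ion charge 1−.
One 3+ cation requires 3 of the 1− anion.

[Ta(acac)2(py)2][AgBr(N3)]3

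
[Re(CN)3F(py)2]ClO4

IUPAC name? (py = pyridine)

The 1 perchlorate counter-ion carries a total charge of -1, so each complex ion is 1+.
Ligand charges: 2×pyridine (neutral), 3×cyano (-1 each), 1×fluoro (-1 each); total -4. So Re + (-4) = 1+, giving Re = +5.
Ligands are named alphabetically: cyano before fluoro before pyridine.

tricyanofluorobis(pyridine)rhenium(V) perchlorate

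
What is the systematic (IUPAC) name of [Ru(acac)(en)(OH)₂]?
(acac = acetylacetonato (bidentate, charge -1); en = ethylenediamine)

(acetylacetonato)(ethylenediamine)dihydroxoruthenium(III)

There is no counter-ion, so the complex is neutral overall.
Ligand charges: 2×hydroxo (-1 each), 1×acetylacetonato (-1 each), 1×ethylenediamine (neutral); total -3. So Ru + (-3) = 0, giving Ru = +3.
Ligands are named alphabetically: acetylacetonato before ethylenediamine before hydroxo.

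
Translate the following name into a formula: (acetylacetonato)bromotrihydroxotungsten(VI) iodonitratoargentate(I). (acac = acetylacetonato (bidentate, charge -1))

Cation [W…]: ligand charges -5, W(VI) ⇒ ion charge 1+.
Anion [Ag…]: ligand charges -2, Ag(I) ⇒ ion charge 1−.
One 1+ cation balances one 1− anion.

[W(acac)Br(OH)3][AgI(NO3)]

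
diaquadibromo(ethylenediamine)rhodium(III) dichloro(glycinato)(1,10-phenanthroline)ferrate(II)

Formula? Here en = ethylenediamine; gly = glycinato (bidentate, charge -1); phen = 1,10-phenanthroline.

[RhBr2(en)(H2O)2][FeCl2(gly)(phen)]

Cation [Rh…]: ligand charges -2, Rh(III) ⇒ ion charge 1+.
Anion [Fe…]: ligand charges -3, Fe(II) ⇒ ion charge 1−.
One 1+ cation balances one 1− anion.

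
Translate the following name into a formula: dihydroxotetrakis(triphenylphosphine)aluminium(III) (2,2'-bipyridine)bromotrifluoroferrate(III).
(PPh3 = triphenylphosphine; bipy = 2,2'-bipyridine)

[Al(OH)2(PPh3)4][Fe(bipy)BrF3]

Cation [Al…]: ligand charges -2, Al(III) ⇒ ion charge 1+.
Anion [Fe…]: ligand charges -4, Fe(III) ⇒ ion charge 1−.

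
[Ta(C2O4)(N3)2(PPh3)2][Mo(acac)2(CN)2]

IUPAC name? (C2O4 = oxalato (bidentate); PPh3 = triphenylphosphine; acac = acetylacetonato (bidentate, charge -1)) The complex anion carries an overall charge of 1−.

The complex anion is given as 1−; its ligand charges sum to -4, so Mo = +3.
A 1:1 salt means the cation carries the equal and opposite charge, 1+.
Cation: ligand charges sum to -4; for the ion to be 1+, Ta = +5.

diazidooxalatobis(triphenylphosphine)tantalum(V) bis(acetylacetonato)dicyanomolybdate(III)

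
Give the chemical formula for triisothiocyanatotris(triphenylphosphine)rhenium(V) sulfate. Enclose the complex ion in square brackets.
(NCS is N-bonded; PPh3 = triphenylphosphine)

Ligands: 3 isothiocyanato (NCS, -1), 3 triphenylphosphine (PPh3, neutral). Ligand charge sum = -3.
With Re in oxidation state +5, the complex ion is [Re...]^2+.
Charge balance with sulfate (-2) requires 1 complex ion per 1 sulfate.

[Re(NCS)3(PPh3)3]SO4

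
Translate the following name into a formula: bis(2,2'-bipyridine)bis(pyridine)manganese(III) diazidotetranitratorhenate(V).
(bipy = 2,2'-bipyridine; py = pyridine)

[Mn(bipy)2(py)2][Re(N3)2(NO3)4]3

Cation [Mn…]: ligand charges 0, Mn(III) ⇒ ion charge 3+.
Anion [Re…]: ligand charges -6, Re(V) ⇒ ion charge 1−.
One 3+ cation requires 3 of the 1− anion.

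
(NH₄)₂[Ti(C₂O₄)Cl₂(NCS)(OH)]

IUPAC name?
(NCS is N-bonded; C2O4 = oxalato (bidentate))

ammonium dichlorohydroxoisothiocyanatooxalatotitanate(IV)

The 2 ammonium counter-ions carry a total charge of +2, so each complex ion is 2−.
Ligand charges: 1×isothiocyanato (-1 each), 2×chloro (-1 each), 1×hydroxo (-1 each), 1×oxalato (-2 each); total -6. So Ti + (-6) = 2−, giving Ti = +4.
The complex ion is anionic, so titanium takes the -ate form titanate(IV).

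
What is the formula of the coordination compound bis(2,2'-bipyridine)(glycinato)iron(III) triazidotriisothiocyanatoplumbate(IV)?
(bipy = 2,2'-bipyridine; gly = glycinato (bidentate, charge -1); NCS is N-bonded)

Cation [Fe…]: ligand charges -1, Fe(III) ⇒ ion charge 2+.
Anion [Pb…]: ligand charges -6, Pb(IV) ⇒ ion charge 2−.

[Fe(bipy)2(gly)][Pb(N3)3(NCS)3]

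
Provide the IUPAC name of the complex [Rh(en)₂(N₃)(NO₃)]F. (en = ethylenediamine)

The 1 fluoride counter-ion carries a total charge of -1, so each complex ion is 1+.
Ligand charges: 1×nitrato (-1 each), 2×ethylenediamine (neutral), 1×azido (-1 each); total -2. So Rh + (-2) = 1+, giving Rh = +3.
Ligands are named alphabetically: azido before ethylenediamine before nitrato.

azidobis(ethylenediamine)nitratorhodium(III) fluoride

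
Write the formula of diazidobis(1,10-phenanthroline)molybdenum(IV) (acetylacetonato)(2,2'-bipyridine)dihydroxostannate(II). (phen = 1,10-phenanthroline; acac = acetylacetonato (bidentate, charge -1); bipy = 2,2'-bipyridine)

Cation [Mo…]: ligand charges -2, Mo(IV) ⇒ ion charge 2+.
Anion [Sn…]: ligand charges -3, Sn(II) ⇒ ion charge 1−.

[Mo(N3)2(phen)2][Sn(acac)(bipy)(OH)2]2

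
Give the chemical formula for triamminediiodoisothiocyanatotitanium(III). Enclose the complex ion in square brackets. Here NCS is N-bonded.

Ligands: 3 ammine (NH3, neutral), 2 iodo (I, -1), 1 isothiocyanato (NCS, -1). Ligand charge sum = -3.
With Ti in oxidation state +3, the complex ion is [Ti...].

[TiI2(NCS)(NH3)3]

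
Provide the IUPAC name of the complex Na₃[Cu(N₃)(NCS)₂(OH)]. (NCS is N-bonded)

The 3 sodium counter-ions carry a total charge of +3, so each complex ion is 3−.
Ligand charges: 2×isothiocyanato (-1 each), 1×azido (-1 each), 1×hydroxo (-1 each); total -4. So Cu + (-4) = 3−, giving Cu = +1.
The complex ion is anionic, so copper takes the -ate form cuprate(I).

sodium azidohydroxodiisothiocyanatocuprate(I)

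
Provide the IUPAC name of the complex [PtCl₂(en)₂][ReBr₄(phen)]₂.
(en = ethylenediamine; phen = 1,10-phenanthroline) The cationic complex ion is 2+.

Both ions are complex: the cation is named first with the plain metal name, the anion second with the -ate form; each ion's ligands are alphabetised independently.
The complex cation is given as 2+; its ligand charges sum to -2, so Pt = +4.
With 2 anions per cation, each anion must be 2/2 = 1−.
Anion: ligand charges sum to -4; for the ion to be 1−, Re = +3.

dichlorobis(ethylenediamine)platinum(IV) tetrabromo(1,10-phenanthroline)rhenate(III)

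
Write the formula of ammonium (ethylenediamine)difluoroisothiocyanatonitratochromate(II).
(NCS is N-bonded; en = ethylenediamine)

(NH4)2[Cr(en)F2(NCS)(NO3)]

Ligands: 1 isothiocyanato (NCS, -1), 2 fluoro (F, -1), 1 nitrato (NO3, -1), 1 ethylenediamine (en, neutral). Ligand charge sum = -4.
Charge balance with ammonium (+1) requires 1 complex ion per 2 ammonium.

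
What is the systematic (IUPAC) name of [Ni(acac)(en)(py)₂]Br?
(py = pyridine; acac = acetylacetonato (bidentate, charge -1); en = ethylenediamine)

(acetylacetonato)(ethylenediamine)bis(pyridine)nickel(II) bromide

The 1 bromide counter-ion carries a total charge of -1, so each complex ion is 1+.
Ligand charges: 2×pyridine (neutral), 1×acetylacetonato (-1 each), 1×ethylenediamine (neutral); total -1. So Ni + (-1) = 1+, giving Ni = +2.
Ligands are named alphabetically: acetylacetonato before ethylenediamine before pyridine.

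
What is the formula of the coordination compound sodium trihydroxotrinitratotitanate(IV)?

Ligands: 3 nitrato (NO3, -1), 3 hydroxo (OH, -1). Ligand charge sum = -6.
With Ti in oxidation state +4, the complex ion is [Ti...]^2−.
Charge balance with sodium (+1) requires 1 complex ion per 2 sodium.

Na2[Ti(NO3)3(OH)3]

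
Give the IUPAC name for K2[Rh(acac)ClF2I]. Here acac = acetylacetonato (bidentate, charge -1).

potassium (acetylacetonato)chlorodifluoroiodorhodate(III)

The 2 potassium counter-ions carry a total charge of +2, so each complex ion is 2−.
Ligand charges: 1×acetylacetonato (-1 each), 1×iodo (-1 each), 2×fluoro (-1 each), 1×chloro (-1 each); total -5. So Rh + (-5) = 2−, giving Rh = +3.
Ligands are named alphabetically: acetylacetonato before chloro before fluoro before iodo.
The complex ion is anionic, so rhodium takes the -ate form rhodate(III).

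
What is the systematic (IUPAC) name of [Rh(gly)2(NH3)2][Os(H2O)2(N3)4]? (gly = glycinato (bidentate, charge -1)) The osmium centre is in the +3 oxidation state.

diamminebis(glycinato)rhodium(III) diaquatetraazidoosmate(III)

Os is given as +3; the anion's ligand charges sum to -4, so the complex anion is 1−.
A 1:1 salt means the cation carries the equal and opposite charge, 1+.
Cation: ligand charges sum to -2; for the ion to be 1+, Rh = +3.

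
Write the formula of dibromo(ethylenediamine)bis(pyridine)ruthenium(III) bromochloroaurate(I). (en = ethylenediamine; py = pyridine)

[RuBr2(en)(py)2][AuBrCl]

Cation [Ru…]: ligand charges -2, Ru(III) ⇒ ion charge 1+.
Anion [Au…]: ligand charges -2, Au(I) ⇒ ion charge 1−.
One 1+ cation balances one 1− anion.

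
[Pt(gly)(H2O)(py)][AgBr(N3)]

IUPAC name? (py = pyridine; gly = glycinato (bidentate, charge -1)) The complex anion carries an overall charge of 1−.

aqua(glycinato)(pyridine)platinum(II) azidobromoargentate(I)

The complex anion is given as 1−; its ligand charges sum to -2, so Ag = +1.
A 1:1 salt means the cation carries the equal and opposite charge, 1+.
Cation: ligand charges sum to -1; for the ion to be 1+, Pt = +2.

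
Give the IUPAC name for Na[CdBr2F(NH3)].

The 1 sodium counter-ion carries a total charge of +1, so each complex ion is 1−.
Ligand charges: 2×bromo (-1 each), 1×fluoro (-1 each), 1×ammine (neutral); total -3. So Cd + (-3) = 1−, giving Cd = +2.
The complex ion is anionic, so cadmium takes the -ate form cadmate(II).

sodium amminedibromofluorocadmate(II)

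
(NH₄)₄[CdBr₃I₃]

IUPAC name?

ammonium tribromotriiodocadmate(II)

The 4 ammonium counter-ions carry a total charge of +4, so each complex ion is 4−.
Ligand charges: 3×bromo (-1 each), 3×iodo (-1 each); total -6. So Cd + (-6) = 4−, giving Cd = +2.
Ligands are named alphabetically: bromo before iodo.
The complex ion is anionic, so cadmium takes the -ate form cadmate(II).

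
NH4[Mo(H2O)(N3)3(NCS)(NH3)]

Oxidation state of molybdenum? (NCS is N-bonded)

+3

1 ammonium outside the brackets (+1 each) → the complex ion is 1−.
Ligand charges: 1×NCS = -1; 1×H2O neutral; 1×NH3 neutral; 3×N3 = -3; sum -4.
Mo + (-4) = 1− ⇒ Mo is +3.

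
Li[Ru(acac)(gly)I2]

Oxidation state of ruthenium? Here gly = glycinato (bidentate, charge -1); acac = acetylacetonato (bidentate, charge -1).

1 lithium outside the brackets (+1 each) → the complex ion is 1−.
Ligand charges: 1×gly = -1; 2×I = -2; 1×acac = -1; sum -4.
Ru + (-4) = 1− ⇒ Ru is +3.

+3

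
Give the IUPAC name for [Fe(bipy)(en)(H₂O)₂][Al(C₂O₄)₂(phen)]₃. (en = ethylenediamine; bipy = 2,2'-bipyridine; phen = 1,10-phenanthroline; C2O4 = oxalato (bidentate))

Aluminium is always +3 in its complexes; the anion's ligand charges sum to -4, so the complex anion is 1−.
With 3 anions per cation, the cation must be 3×1 = 3+.
Cation: ligand charges sum to 0; for the ion to be 3+, Fe = +3.

diaqua(2,2'-bipyridine)(ethylenediamine)iron(III) dioxalato(1,10-phenanthroline)aluminate(III)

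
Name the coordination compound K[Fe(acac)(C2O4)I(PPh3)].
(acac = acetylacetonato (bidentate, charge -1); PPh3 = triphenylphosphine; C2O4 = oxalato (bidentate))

The 1 potassium counter-ion carries a total charge of +1, so each complex ion is 1−.
Ligand charges: 1×acetylacetonato (-1 each), 1×iodo (-1 each), 1×triphenylphosphine (neutral), 1×oxalato (-2 each); total -4. So Fe + (-4) = 1−, giving Fe = +3.
Ligands are named alphabetically: acetylacetonato before iodo before oxalato before triphenylphosphine.
The complex ion is anionic, so iron takes the -ate form ferrate(III).

potassium (acetylacetonato)iodooxalato(triphenylphosphine)ferrate(III)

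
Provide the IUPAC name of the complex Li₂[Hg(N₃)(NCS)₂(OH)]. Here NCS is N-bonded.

lithium azidohydroxodiisothiocyanatomercurate(II)

The 2 lithium counter-ions carry a total charge of +2, so each complex ion is 2−.
Ligand charges: 1×azido (-1 each), 1×hydroxo (-1 each), 2×isothiocyanato (-1 each); total -4. So Hg + (-4) = 2−, giving Hg = +2.
Ligands are named alphabetically: azido before hydroxo before isothiocyanato.
The complex ion is anionic, so mercury takes the -ate form mercurate(II).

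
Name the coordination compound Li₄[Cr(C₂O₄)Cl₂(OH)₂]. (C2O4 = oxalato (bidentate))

The 4 lithium counter-ions carry a total charge of +4, so each complex ion is 4−.
Ligand charges: 2×chloro (-1 each), 2×hydroxo (-1 each), 1×oxalato (-2 each); total -6. So Cr + (-6) = 4−, giving Cr = +2.
The complex ion is anionic, so chromium takes the -ate form chromate(II).

lithium dichlorodihydroxooxalatochromate(II)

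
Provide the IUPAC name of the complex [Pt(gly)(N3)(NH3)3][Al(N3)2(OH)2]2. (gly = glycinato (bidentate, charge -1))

Both ions are complex: the cation is named first with the plain metal name, the anion second with the -ate form; each ion's ligands are alphabetised independently.
Aluminium is always +3 in its complexes; the anion's ligand charges sum to -4, so the complex anion is 1−.
With 2 anions per cation, the cation must be 2×1 = 2+.
Cation: ligand charges sum to -2; for the ion to be 2+, Pt = +4.

triammineazido(glycinato)platinum(IV) diazidodihydroxoaluminate(III)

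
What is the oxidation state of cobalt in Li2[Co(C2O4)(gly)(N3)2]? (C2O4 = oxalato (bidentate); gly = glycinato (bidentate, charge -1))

2 lithium outside the brackets (+1 each) → the complex ion is 2−.
Ligand charges: 1×C2O4 = -2; 1×gly = -1; 2×N3 = -2; sum -5.
Co + (-5) = 2− ⇒ Co is +3.

+3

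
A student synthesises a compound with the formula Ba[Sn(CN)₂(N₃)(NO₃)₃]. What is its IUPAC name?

barium azidodicyanotrinitratostannate(IV)

The 1 barium counter-ion carries a total charge of +2, so each complex ion is 2−.
Ligand charges: 2×cyano (-1 each), 1×azido (-1 each), 3×nitrato (-1 each); total -6. So Sn + (-6) = 2−, giving Sn = +4.
Ligands are named alphabetically: azido before cyano before nitrato.
The complex ion is anionic, so tin takes the -ate form stannate(IV).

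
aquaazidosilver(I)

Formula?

Ligands: 1 aqua (H2O, neutral), 1 azido (N3, -1). Ligand charge sum = -1.
With Ag in oxidation state +1, the complex ion is [Ag...].

[Ag(H2O)(N3)]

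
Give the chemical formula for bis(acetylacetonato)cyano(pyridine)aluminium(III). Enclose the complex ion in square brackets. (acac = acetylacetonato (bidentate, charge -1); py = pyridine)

Ligands: 2 acetylacetonato (acac, -1), 1 cyano (CN, -1), 1 pyridine (py, neutral). Ligand charge sum = -3.
With Al in oxidation state +3, the complex ion is [Al...].

[Al(acac)2(CN)(py)]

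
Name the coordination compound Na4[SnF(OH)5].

The 4 sodium counter-ions carry a total charge of +4, so each complex ion is 4−.
Ligand charges: 1×fluoro (-1 each), 5×hydroxo (-1 each); total -6. So Sn + (-6) = 4−, giving Sn = +2.
Ligands are named alphabetically: fluoro before hydroxo.
The complex ion is anionic, so tin takes the -ate form stannate(II).

sodium fluoropentahydroxostannate(II)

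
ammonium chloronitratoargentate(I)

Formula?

Ligands: 1 nitrato (NO3, -1), 1 chloro (Cl, -1). Ligand charge sum = -2.
Charge balance with ammonium (+1) requires 1 complex ion per 1 ammonium.

NH4[AgCl(NO3)]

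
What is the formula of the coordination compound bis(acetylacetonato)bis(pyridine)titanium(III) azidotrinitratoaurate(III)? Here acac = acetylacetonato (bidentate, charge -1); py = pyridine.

[Ti(acac)2(py)2][Au(N3)(NO3)3]

Cation [Ti…]: ligand charges -2, Ti(III) ⇒ ion charge 1+.
Anion [Au…]: ligand charges -4, Au(III) ⇒ ion charge 1−.
One 1+ cation balances one 1− anion.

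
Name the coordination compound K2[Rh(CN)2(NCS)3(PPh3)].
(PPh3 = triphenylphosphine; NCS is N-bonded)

potassium dicyanotriisothiocyanato(triphenylphosphine)rhodate(III)

The 2 potassium counter-ions carry a total charge of +2, so each complex ion is 2−.
Ligand charges: 1×triphenylphosphine (neutral), 3×isothiocyanato (-1 each), 2×cyano (-1 each); total -5. So Rh + (-5) = 2−, giving Rh = +3.
Ligands are named alphabetically: cyano before isothiocyanato before triphenylphosphine.
The complex ion is anionic, so rhodium takes the -ate form rhodate(III).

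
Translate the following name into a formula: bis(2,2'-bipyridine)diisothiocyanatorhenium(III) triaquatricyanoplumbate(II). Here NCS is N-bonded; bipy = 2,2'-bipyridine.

[Re(bipy)2(NCS)2][Pb(CN)3(H2O)3]

Cation [Re…]: ligand charges -2, Re(III) ⇒ ion charge 1+.
Anion [Pb…]: ligand charges -3, Pb(II) ⇒ ion charge 1−.
One 1+ cation balances one 1− anion.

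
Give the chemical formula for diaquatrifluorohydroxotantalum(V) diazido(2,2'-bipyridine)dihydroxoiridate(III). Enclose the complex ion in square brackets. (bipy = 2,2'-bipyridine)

Cation [Ta…]: ligand charges -4, Ta(V) ⇒ ion charge 1+.
Anion [Ir…]: ligand charges -4, Ir(III) ⇒ ion charge 1−.
One 1+ cation balances one 1− anion.

[TaF3(H2O)2(OH)][Ir(bipy)(N3)2(OH)2]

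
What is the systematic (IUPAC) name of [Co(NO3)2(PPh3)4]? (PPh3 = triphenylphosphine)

dinitratotetrakis(triphenylphosphine)cobalt(II)

There is no counter-ion, so the complex is neutral overall.
Ligand charges: 2×nitrato (-1 each), 4×triphenylphosphine (neutral); total -2. So Co + (-2) = 0, giving Co = +2.
Ligands are named alphabetically: nitrato before triphenylphosphine.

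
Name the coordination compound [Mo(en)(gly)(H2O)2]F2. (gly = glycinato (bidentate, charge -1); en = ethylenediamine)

The 2 fluoride counter-ions carry a total charge of -2, so each complex ion is 2+.
Ligand charges: 1×glycinato (-1 each), 1×ethylenediamine (neutral), 2×aqua (neutral); total -1. So Mo + (-1) = 2+, giving Mo = +3.
Ligands are named alphabetically: aqua before ethylenediamine before glycinato.

diaqua(ethylenediamine)(glycinato)molybdenum(III) fluoride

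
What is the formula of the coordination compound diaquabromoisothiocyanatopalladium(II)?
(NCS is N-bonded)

Ligands: 1 bromo (Br, -1), 2 aqua (H2O, neutral), 1 isothiocyanato (NCS, -1). Ligand charge sum = -2.
With Pd in oxidation state +2, the complex ion is [Pd...].

[PdBr(H2O)2(NCS)]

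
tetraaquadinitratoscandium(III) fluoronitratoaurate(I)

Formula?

[Sc(H2O)4(NO3)2][AuF(NO3)]

Cation [Sc…]: ligand charges -2, Sc(III) ⇒ ion charge 1+.
Anion [Au…]: ligand charges -2, Au(I) ⇒ ion charge 1−.
One 1+ cation balances one 1− anion.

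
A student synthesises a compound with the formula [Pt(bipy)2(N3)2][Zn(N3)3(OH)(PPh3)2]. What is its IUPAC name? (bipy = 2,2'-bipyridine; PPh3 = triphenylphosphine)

diazidobis(2,2'-bipyridine)platinum(IV) triazidohydroxobis(triphenylphosphine)zincate(II)

Both ions are complex: the cation is named first with the plain metal name, the anion second with the -ate form; each ion's ligands are alphabetised independently.
Zinc is always +2 in its complexes; the anion's ligand charges sum to -4, so the complex anion is 2−.
A 1:1 salt means the cation carries the equal and opposite charge, 2+.
Cation: ligand charges sum to -2; for the ion to be 2+, Pt = +4.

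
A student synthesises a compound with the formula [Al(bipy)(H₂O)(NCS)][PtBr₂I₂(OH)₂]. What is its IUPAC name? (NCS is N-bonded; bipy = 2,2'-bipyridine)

Both ions are complex: the cation is named first with the plain metal name, the anion second with the -ate form; each ion's ligands are alphabetised independently.
Aluminium is always +3 in its complexes; the cation's ligand charges sum to -1, so the complex cation is 2+.
A 1:1 salt means the anion carries the equal and opposite charge, 2−.
Anion: ligand charges sum to -6; for the ion to be 2−, Pt = +4.

aqua(2,2'-bipyridine)isothiocyanatoaluminium(III) dibromodihydroxodiiodoplatinate(IV)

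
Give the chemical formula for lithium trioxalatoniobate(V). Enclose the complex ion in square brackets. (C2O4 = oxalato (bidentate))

Ligands: 3 oxalato (C2O4, -2). Ligand charge sum = -6.
Charge balance with lithium (+1) requires 1 complex ion per 1 lithium.

Li[Nb(C2O4)3]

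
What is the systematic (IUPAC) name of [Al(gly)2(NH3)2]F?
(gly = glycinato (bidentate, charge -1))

The 1 fluoride counter-ion carries a total charge of -1, so each complex ion is 1+.
Ligand charges: 2×glycinato (-1 each), 2×ammine (neutral); total -2. So Al + (-2) = 1+, giving Al = +3.
Ligands are named alphabetically: ammine before glycinato.

diamminebis(glycinato)aluminium(III) fluoride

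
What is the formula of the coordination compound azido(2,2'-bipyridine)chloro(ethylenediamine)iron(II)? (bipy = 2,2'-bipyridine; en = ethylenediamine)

Ligands: 1 2,2'-bipyridine (bipy, neutral), 1 azido (N3, -1), 1 chloro (Cl, -1), 1 ethylenediamine (en, neutral). Ligand charge sum = -2.
With Fe in oxidation state +2, the complex ion is [Fe...].

[Fe(bipy)Cl(en)(N3)]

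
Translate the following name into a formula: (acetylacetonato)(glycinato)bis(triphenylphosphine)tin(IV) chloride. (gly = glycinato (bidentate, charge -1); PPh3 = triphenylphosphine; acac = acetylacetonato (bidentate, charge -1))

[Sn(acac)(gly)(PPh3)2]Cl2

Ligands: 1 glycinato (gly, -1), 2 triphenylphosphine (PPh3, neutral), 1 acetylacetonato (acac, -1). Ligand charge sum = -2.
With Sn in oxidation state +4, the complex ion is [Sn...]^2+.
Charge balance with chloride (-1) requires 1 complex ion per 2 chloride.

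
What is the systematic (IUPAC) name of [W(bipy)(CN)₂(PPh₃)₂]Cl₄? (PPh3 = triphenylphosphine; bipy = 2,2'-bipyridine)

(2,2'-bipyridine)dicyanobis(triphenylphosphine)tungsten(VI) chloride

The 4 chloride counter-ions carry a total charge of -4, so each complex ion is 4+.
Ligand charges: 2×cyano (-1 each), 2×triphenylphosphine (neutral), 1×2,2'-bipyridine (neutral); total -2. So W + (-2) = 4+, giving W = +6.
Ligands are named alphabetically: bipyridine before cyano before triphenylphosphine.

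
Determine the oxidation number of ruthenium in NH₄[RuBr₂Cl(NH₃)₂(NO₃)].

+3

1 ammonium outside the brackets (+1 each) → the complex ion is 1−.
Ligand charges: 2×NH3 neutral; 1×Cl = -1; 1×NO3 = -1; 2×Br = -2; sum -4.
Ru + (-4) = 1− ⇒ Ru is +3.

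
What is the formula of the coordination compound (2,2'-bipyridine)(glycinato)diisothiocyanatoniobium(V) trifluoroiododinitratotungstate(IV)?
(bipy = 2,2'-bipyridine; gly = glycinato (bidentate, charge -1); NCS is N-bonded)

Cation [Nb…]: ligand charges -3, Nb(V) ⇒ ion charge 2+.
Anion [W…]: ligand charges -6, W(IV) ⇒ ion charge 2−.

[Nb(bipy)(gly)(NCS)2][WF3I(NO3)2]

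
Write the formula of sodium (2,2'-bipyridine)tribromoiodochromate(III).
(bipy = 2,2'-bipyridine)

Na[Cr(bipy)Br3I]

Ligands: 3 bromo (Br, -1), 1 2,2'-bipyridine (bipy, neutral), 1 iodo (I, -1). Ligand charge sum = -4.
Charge balance with sodium (+1) requires 1 complex ion per 1 sodium.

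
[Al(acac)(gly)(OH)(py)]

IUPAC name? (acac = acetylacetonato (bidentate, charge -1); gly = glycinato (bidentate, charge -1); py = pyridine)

There is no counter-ion, so the complex is neutral overall.
Ligand charges: 1×hydroxo (-1 each), 1×acetylacetonato (-1 each), 1×glycinato (-1 each), 1×pyridine (neutral); total -3. So Al + (-3) = 0, giving Al = +3.
Ligands are named alphabetically: acetylacetonato before glycinato before hydroxo before pyridine.

(acetylacetonato)(glycinato)hydroxo(pyridine)aluminium(III)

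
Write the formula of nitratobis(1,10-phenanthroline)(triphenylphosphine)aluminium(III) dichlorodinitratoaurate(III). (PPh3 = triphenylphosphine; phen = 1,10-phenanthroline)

[Al(NO3)(phen)2(PPh3)][AuCl2(NO3)2]2

Cation [Al…]: ligand charges -1, Al(III) ⇒ ion charge 2+.
Anion [Au…]: ligand charges -4, Au(III) ⇒ ion charge 1−.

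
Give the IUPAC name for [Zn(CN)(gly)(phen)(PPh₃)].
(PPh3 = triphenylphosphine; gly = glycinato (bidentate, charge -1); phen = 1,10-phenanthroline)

cyano(glycinato)(1,10-phenanthroline)(triphenylphosphine)zinc(II)

There is no counter-ion, so the complex is neutral overall.
Ligand charges: 1×triphenylphosphine (neutral), 1×cyano (-1 each), 1×glycinato (-1 each), 1×1,10-phenanthroline (neutral); total -2. So Zn + (-2) = 0, giving Zn = +2.
Ligands are named alphabetically: cyano before glycinato before phenanthroline before triphenylphosphine.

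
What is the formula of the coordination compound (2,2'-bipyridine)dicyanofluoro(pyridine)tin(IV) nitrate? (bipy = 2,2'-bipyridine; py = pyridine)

Ligands: 1 2,2'-bipyridine (bipy, neutral), 1 pyridine (py, neutral), 2 cyano (CN, -1), 1 fluoro (F, -1). Ligand charge sum = -3.
With Sn in oxidation state +4, the complex ion is [Sn...]^1+.
Charge balance with nitrate (-1) requires 1 complex ion per 1 nitrate.

[Sn(bipy)(CN)2F(py)]NO3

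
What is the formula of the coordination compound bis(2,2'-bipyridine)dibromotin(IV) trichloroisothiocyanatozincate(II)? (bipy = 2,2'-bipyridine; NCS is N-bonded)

Cation [Sn…]: ligand charges -2, Sn(IV) ⇒ ion charge 2+.
Anion [Zn…]: ligand charges -4, Zn(II) ⇒ ion charge 2−.
One 2+ cation balances one 2− anion.

[Sn(bipy)2Br2][ZnCl3(NCS)]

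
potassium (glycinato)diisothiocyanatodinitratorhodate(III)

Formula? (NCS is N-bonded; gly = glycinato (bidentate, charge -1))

K2[Rh(gly)(NCS)2(NO3)2]

Ligands: 2 nitrato (NO3, -1), 2 isothiocyanato (NCS, -1), 1 glycinato (gly, -1). Ligand charge sum = -5.
With Rh in oxidation state +3, the complex ion is [Rh...]^2−.
Charge balance with potassium (+1) requires 1 complex ion per 2 potassium.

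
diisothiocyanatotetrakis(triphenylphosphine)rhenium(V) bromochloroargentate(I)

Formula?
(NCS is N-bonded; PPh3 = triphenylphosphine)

Cation [Re…]: ligand charges -2, Re(V) ⇒ ion charge 3+.
Anion [Ag…]: ligand charges -2, Ag(I) ⇒ ion charge 1−.
One 3+ cation requires 3 of the 1− anion.

[Re(NCS)2(PPh3)4][AgBrCl]3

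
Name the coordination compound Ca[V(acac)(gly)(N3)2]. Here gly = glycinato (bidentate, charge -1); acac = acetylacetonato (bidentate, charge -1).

The 1 calcium counter-ion carries a total charge of +2, so each complex ion is 2−.
Ligand charges: 2×azido (-1 each), 1×glycinato (-1 each), 1×acetylacetonato (-1 each); total -4. So V + (-4) = 2−, giving V = +2.
Ligands are named alphabetically: acetylacetonato before azido before glycinato.
The complex ion is anionic, so vanadium takes the -ate form vanadate(II).

calcium (acetylacetonato)diazido(glycinato)vanadate(II)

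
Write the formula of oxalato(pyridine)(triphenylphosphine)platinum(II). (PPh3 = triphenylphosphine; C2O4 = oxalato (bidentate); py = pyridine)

[Pt(C2O4)(PPh3)(py)]

Ligands: 1 triphenylphosphine (PPh3, neutral), 1 oxalato (C2O4, -2), 1 pyridine (py, neutral). Ligand charge sum = -2.
With Pt in oxidation state +2, the complex ion is [Pt...].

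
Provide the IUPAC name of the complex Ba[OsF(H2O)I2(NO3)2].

The 1 barium counter-ion carries a total charge of +2, so each complex ion is 2−.
Ligand charges: 2×nitrato (-1 each), 2×iodo (-1 each), 1×fluoro (-1 each), 1×aqua (neutral); total -5. So Os + (-5) = 2−, giving Os = +3.
The complex ion is anionic, so osmium takes the -ate form osmate(III).

barium aquafluorodiiododinitratoosmate(III)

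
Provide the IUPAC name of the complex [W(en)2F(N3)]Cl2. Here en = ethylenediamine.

azidobis(ethylenediamine)fluorotungsten(IV) chloride

The 2 chloride counter-ions carry a total charge of -2, so each complex ion is 2+.
Ligand charges: 2×ethylenediamine (neutral), 1×fluoro (-1 each), 1×azido (-1 each); total -2. So W + (-2) = 2+, giving W = +4.
Ligands are named alphabetically: azido before ethylenediamine before fluoro.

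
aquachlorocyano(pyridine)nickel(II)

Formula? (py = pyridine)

Ligands: 1 chloro (Cl, -1), 1 pyridine (py, neutral), 1 aqua (H2O, neutral), 1 cyano (CN, -1). Ligand charge sum = -2.
With Ni in oxidation state +2, the complex ion is [Ni...].

[NiCl(CN)(H2O)(py)]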